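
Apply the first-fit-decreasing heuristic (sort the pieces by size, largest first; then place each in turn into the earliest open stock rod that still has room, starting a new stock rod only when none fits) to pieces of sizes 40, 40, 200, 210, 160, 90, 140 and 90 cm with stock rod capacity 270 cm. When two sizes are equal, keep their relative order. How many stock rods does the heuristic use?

Sorted descending: 210, 200, 160, 140, 90, 90, 40, 40.
  210 → stock rod 1 (new)  [load 210/270]
  200 → stock rod 2 (new)  [load 200/270]
  160 → stock rod 3 (new)  [load 160/270]
  140 → stock rod 4 (new)  [load 140/270]
  90 → stock rod 3  [load 250/270]
  90 → stock rod 4  [load 230/270]
  40 → stock rod 1  [load 250/270]
  40 → stock rod 2  [load 240/270]
4 stock rods opened.

4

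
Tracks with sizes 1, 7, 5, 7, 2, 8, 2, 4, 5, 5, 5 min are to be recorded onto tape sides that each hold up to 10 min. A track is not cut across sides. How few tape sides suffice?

6

Total = 8 + 7 + 7 + 5 + 5 + 5 + 5 + 4 + 2 + 2 + 1 = 51 min.
Lower bound: ⌈51/10⌉ = 6 tape sides.
A packing using 6 tape sides:
  side 1: 8 + 2 = 10
  side 2: 7 + 2 + 1 = 10
  side 3: 7 = 7
  side 4: 5 + 5 = 10
  side 5: 5 + 5 = 10
  side 6: 4 = 4
This matches the lower bound, so 6 is optimal.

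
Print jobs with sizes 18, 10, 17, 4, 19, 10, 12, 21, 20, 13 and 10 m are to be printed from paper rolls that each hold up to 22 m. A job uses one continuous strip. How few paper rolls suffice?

Total = 21 + 20 + 19 + 18 + 17 + 13 + 12 + 10 + 10 + 10 + 4 = 154 m.
Lower bound: ⌈154/22⌉ = 7 paper rolls.
A packing using 8 paper rolls:
  roll 1: 21 = 21
  roll 2: 20 = 20
  roll 3: 19 = 19
  roll 4: 18 + 4 = 22
  roll 5: 17 = 17
  roll 6: 13 = 13
  roll 7: 12 + 10 = 22
  roll 8: 10 + 10 = 20
No arrangement into 7 paper rolls stays within capacity, so 8 is optimal.

8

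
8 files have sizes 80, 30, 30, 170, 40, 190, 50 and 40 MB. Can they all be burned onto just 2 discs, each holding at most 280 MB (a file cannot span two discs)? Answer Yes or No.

No

Total = 630 MB; ⌈630/280⌉ = 3.
At least 3 discs are required, but only 2 are allowed.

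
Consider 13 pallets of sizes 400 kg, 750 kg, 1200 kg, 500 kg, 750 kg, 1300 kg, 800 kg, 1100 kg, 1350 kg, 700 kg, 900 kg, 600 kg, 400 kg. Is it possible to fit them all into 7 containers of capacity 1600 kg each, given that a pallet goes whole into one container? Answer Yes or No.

Total = 10750 kg; ⌈10750/1600⌉ = 7.
The bound of 7 does not rule out 7, but exhaustive search shows no assignment into 7 containers of capacity 1600 kg exists — the minimum is 8.

No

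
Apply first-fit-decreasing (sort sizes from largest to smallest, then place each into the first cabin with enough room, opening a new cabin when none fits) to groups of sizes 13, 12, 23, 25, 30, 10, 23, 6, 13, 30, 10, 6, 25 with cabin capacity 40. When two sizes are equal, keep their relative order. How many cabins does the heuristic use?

6

Sorted descending: 30, 30, 25, 25, 23, 23, 13, 13, 12, 10, 10, 6, 6.
  30 → cabin 1 (new)  [load 30/40]
  30 → cabin 2 (new)  [load 30/40]
  25 → cabin 3 (new)  [load 25/40]
  25 → cabin 4 (new)  [load 25/40]
  23 → cabin 5 (new)  [load 23/40]
  23 → cabin 6 (new)  [load 23/40]
  13 → cabin 3  [load 38/40]
  13 → cabin 4  [load 38/40]
  12 → cabin 5  [load 35/40]
  10 → cabin 1  [load 40/40]
  10 → cabin 2  [load 40/40]
  6 → cabin 6  [load 29/40]
  6 → cabin 6  [load 35/40]
6 cabins opened.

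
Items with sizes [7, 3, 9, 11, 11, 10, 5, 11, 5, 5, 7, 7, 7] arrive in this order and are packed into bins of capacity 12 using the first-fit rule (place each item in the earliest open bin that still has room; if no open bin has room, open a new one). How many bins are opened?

  7 → bin 1 (new)  [load 7/12]
  3 → bin 1  [load 10/12]
  9 → bin 2 (new)  [load 9/12]
  11 → bin 3 (new)  [load 11/12]
  11 → bin 4 (new)  [load 11/12]
  10 → bin 5 (new)  [load 10/12]
  5 → bin 6 (new)  [load 5/12]
  11 → bin 7 (new)  [load 11/12]
  5 → bin 6  [load 10/12]
  5 → bin 8 (new)  [load 5/12]
  7 → bin 8  [load 12/12]
  7 → bin 9 (new)  [load 7/12]
  7 → bin 10 (new)  [load 7/12]
10 bins opened.

10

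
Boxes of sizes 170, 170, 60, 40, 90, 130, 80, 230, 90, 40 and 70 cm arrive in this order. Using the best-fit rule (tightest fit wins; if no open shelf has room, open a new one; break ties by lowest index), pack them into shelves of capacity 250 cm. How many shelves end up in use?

5

  170 → shelf 1 (new)  [load 170/250]
  170 → shelf 2 (new)  [load 170/250]
  60 → shelf 1  [load 230/250]
  40 → shelf 2  [load 210/250]
  90 → shelf 3 (new)  [load 90/250]
  130 → shelf 3  [load 220/250]
  80 → shelf 4 (new)  [load 80/250]
  230 → shelf 5 (new)  [load 230/250]
  90 → shelf 4  [load 170/250]
  40 → shelf 2  [load 250/250]
  70 → shelf 4  [load 240/250]
5 shelves opened.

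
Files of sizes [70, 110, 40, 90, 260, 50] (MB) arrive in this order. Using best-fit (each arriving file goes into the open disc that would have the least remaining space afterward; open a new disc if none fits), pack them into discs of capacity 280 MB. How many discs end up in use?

  70 → disc 1 (new)  [load 70/280]
  110 → disc 1  [load 180/280]
  40 → disc 1  [load 220/280]
  90 → disc 2 (new)  [load 90/280]
  260 → disc 3 (new)  [load 260/280]
  50 → disc 1  [load 270/280]
3 discs opened.

3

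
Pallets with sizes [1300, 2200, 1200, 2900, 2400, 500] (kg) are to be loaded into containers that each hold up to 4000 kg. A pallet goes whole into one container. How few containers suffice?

Total = 2900 + 2400 + 2200 + 1300 + 1200 + 500 = 10500 kg.
Lower bound: ⌈10500/4000⌉ = 3 containers.
A packing using 3 containers:
  container 1: 2900 + 500 = 3400
  container 2: 2400 + 1300 = 3700
  container 3: 2200 + 1200 = 3400
This matches the lower bound, so 3 is optimal.

3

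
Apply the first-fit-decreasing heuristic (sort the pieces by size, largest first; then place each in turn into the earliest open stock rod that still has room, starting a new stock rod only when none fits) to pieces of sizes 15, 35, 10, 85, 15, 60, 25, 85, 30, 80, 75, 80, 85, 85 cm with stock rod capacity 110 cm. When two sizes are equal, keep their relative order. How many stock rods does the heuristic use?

8

Sorted descending: 85, 85, 85, 85, 80, 80, 75, 60, 35, 30, 25, 15, 15, 10.
  85 → stock rod 1 (new)  [load 85/110]
  85 → stock rod 2 (new)  [load 85/110]
  85 → stock rod 3 (new)  [load 85/110]
  85 → stock rod 4 (new)  [load 85/110]
  80 → stock rod 5 (new)  [load 80/110]
  80 → stock rod 6 (new)  [load 80/110]
  75 → stock rod 7 (new)  [load 75/110]
  60 → stock rod 8 (new)  [load 60/110]
  35 → stock rod 7  [load 110/110]
  30 → stock rod 5  [load 110/110]
  25 → stock rod 1  [load 110/110]
  15 → stock rod 2  [load 100/110]
  15 → stock rod 3  [load 100/110]
  10 → stock rod 2  [load 110/110]
8 stock rods opened.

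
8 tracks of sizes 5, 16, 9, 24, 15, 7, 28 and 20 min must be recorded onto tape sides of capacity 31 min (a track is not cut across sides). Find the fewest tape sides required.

5

Total = 28 + 24 + 20 + 16 + 15 + 9 + 7 + 5 = 124 min.
Lower bound: ⌈124/31⌉ = 4 tape sides.
A packing using 5 tape sides:
  side 1: 28 = 28
  side 2: 24 + 7 = 31
  side 3: 20 + 9 = 29
  side 4: 16 + 15 = 31
  side 5: 5 = 5
No arrangement into 4 tape sides stays within capacity, so 5 is optimal.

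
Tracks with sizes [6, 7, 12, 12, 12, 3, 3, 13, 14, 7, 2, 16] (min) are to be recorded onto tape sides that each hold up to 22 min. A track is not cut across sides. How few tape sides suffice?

6

Total = 16 + 14 + 13 + 12 + 12 + 12 + 7 + 7 + 6 + 3 + 3 + 2 = 107 min.
Lower bound: ⌈107/22⌉ = 5 tape sides.
Also, 6 tracks each exceed 11 min, and no two of those can share a side, so at least 6 tape sides are needed.
A packing using 6 tape sides:
  side 1: 16 + 6 = 22
  side 2: 14 + 7 = 21
  side 3: 13 + 7 + 2 = 22
  side 4: 12 + 3 + 3 = 18
  side 5: 12 = 12
  side 6: 12 = 12
This matches the lower bound, so 6 is optimal.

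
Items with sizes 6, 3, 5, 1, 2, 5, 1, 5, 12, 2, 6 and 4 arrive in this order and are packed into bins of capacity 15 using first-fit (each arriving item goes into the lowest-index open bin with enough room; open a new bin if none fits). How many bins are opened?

  6 → bin 1 (new)  [load 6/15]
  3 → bin 1  [load 9/15]
  5 → bin 1  [load 14/15]
  1 → bin 1  [load 15/15]
  2 → bin 2 (new)  [load 2/15]
  5 → bin 2  [load 7/15]
  1 → bin 2  [load 8/15]
  5 → bin 2  [load 13/15]
  12 → bin 3 (new)  [load 12/15]
  2 → bin 2  [load 15/15]
  6 → bin 4 (new)  [load 6/15]
  4 → bin 4  [load 10/15]
4 bins opened.

4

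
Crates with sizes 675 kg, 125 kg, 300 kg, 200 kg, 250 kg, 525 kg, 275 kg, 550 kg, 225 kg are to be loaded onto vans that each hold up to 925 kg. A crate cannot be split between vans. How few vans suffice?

4

Total = 675 + 550 + 525 + 300 + 275 + 250 + 225 + 200 + 125 = 3125 kg.
Lower bound: ⌈3125/925⌉ = 4 vans.
A packing using 4 vans:
  van 1: 675 + 250 = 925
  van 2: 550 + 300 = 850
  van 3: 525 + 275 + 125 = 925
  van 4: 225 + 200 = 425
This matches the lower bound, so 4 is optimal.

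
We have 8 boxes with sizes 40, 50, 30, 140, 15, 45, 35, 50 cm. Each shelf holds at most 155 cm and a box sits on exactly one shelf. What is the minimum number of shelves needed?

Total = 140 + 50 + 50 + 45 + 40 + 35 + 30 + 15 = 405 cm.
Lower bound: ⌈405/155⌉ = 3 shelves.
A packing using 3 shelves:
  shelf 1: 140 + 15 = 155
  shelf 2: 50 + 50 + 45 = 145
  shelf 3: 40 + 35 + 30 = 105
This matches the lower bound, so 3 is optimal.

3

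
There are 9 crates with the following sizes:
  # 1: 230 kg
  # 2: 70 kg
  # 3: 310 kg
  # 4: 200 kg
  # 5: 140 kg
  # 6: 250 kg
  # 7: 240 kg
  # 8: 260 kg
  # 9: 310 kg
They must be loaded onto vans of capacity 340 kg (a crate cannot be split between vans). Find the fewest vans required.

7

Total = 310 + 310 + 260 + 250 + 240 + 230 + 200 + 140 + 70 = 2010 kg.
Lower bound: ⌈2010/340⌉ = 6 vans.
Also, 7 crates each exceed 170 kg, and no two of those can share a van, so at least 7 vans are needed.
A packing using 7 vans:
  van 1: 310 = 310
  van 2: 310 = 310
  van 3: 260 + 70 = 330
  van 4: 250 = 250
  van 5: 240 = 240
  van 6: 230 = 230
  van 7: 200 + 140 = 340
This matches the lower bound, so 7 is optimal.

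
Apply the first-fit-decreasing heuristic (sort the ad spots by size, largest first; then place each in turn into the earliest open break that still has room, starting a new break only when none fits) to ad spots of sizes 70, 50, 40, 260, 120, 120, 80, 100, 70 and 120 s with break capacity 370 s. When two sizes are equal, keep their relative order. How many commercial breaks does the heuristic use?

Sorted descending: 260, 120, 120, 120, 100, 80, 70, 70, 50, 40.
  260 → break 1 (new)  [load 260/370]
  120 → break 2 (new)  [load 120/370]
  120 → break 2  [load 240/370]
  120 → break 2  [load 360/370]
  100 → break 1  [load 360/370]
  80 → break 3 (new)  [load 80/370]
  70 → break 3  [load 150/370]
  70 → break 3  [load 220/370]
  50 → break 3  [load 270/370]
  40 → break 3  [load 310/370]
3 commercial breaks opened.

3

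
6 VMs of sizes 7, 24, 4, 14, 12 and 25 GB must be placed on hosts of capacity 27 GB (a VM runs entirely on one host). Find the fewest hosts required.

4

Total = 25 + 24 + 14 + 12 + 7 + 4 = 86 GB.
Lower bound: ⌈86/27⌉ = 4 hosts.
A packing using 4 hosts:
  host 1: 25 = 25
  host 2: 24 = 24
  host 3: 14 + 12 = 26
  host 4: 7 + 4 = 11
This matches the lower bound, so 4 is optimal.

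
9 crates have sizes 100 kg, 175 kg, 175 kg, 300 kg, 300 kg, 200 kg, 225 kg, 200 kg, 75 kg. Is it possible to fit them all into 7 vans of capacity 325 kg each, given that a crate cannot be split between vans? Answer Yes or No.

Yes

A valid assignment using 7 vans:
  van 1: 300 = 300
  van 2: 300 = 300
  van 3: 225 + 100 = 325
  van 4: 200 + 75 = 275
  van 5: 200 = 200
  van 6: 175 = 175
  van 7: 175 = 175
Every load is within 325 kg, so 7 vans suffice.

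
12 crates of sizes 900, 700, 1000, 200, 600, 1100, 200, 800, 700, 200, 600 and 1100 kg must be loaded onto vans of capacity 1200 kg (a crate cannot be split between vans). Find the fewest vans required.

Total = 1100 + 1100 + 1000 + 900 + 800 + 700 + 700 + 600 + 600 + 200 + 200 + 200 = 8100 kg.
Lower bound: ⌈8100/1200⌉ = 7 vans.
A packing using 8 vans:
  van 1: 1100 = 1100
  van 2: 1100 = 1100
  van 3: 1000 + 200 = 1200
  van 4: 900 + 200 = 1100
  van 5: 800 + 200 = 1000
  van 6: 700 = 700
  van 7: 700 = 700
  van 8: 600 + 600 = 1200
No arrangement into 7 vans stays within capacity, so 8 is optimal.

8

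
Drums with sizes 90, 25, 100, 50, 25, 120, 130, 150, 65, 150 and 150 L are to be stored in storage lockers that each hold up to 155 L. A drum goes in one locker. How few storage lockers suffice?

7

Total = 150 + 150 + 150 + 130 + 120 + 100 + 90 + 65 + 50 + 25 + 25 = 1055 L.
Lower bound: ⌈1055/155⌉ = 7 storage lockers.
A packing using 7 storage lockers:
  locker 1: 150 = 150
  locker 2: 150 = 150
  locker 3: 150 = 150
  locker 4: 130 + 25 = 155
  locker 5: 120 + 25 = 145
  locker 6: 100 + 50 = 150
  locker 7: 90 + 65 = 155
This matches the lower bound, so 7 is optimal.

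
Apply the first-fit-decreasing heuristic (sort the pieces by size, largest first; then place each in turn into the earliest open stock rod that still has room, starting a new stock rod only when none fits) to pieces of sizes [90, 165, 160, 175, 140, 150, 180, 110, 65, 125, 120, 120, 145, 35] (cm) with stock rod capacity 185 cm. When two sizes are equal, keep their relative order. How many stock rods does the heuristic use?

Sorted descending: 180, 175, 165, 160, 150, 145, 140, 125, 120, 120, 110, 90, 65, 35.
  180 → stock rod 1 (new)  [load 180/185]
  175 → stock rod 2 (new)  [load 175/185]
  165 → stock rod 3 (new)  [load 165/185]
  160 → stock rod 4 (new)  [load 160/185]
  150 → stock rod 5 (new)  [load 150/185]
  145 → stock rod 6 (new)  [load 145/185]
  140 → stock rod 7 (new)  [load 140/185]
  125 → stock rod 8 (new)  [load 125/185]
  120 → stock rod 9 (new)  [load 120/185]
  120 → stock rod 10 (new)  [load 120/185]
  110 → stock rod 11 (new)  [load 110/185]
  90 → stock rod 12 (new)  [load 90/185]
  65 → stock rod 9  [load 185/185]
  35 → stock rod 5  [load 185/185]
12 stock rods opened.

12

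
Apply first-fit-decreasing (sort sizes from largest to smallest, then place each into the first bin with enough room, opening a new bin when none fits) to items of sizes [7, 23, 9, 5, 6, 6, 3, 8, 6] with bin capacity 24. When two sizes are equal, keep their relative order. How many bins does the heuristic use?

Sorted descending: 23, 9, 8, 7, 6, 6, 6, 5, 3.
  23 → bin 1 (new)  [load 23/24]
  9 → bin 2 (new)  [load 9/24]
  8 → bin 2  [load 17/24]
  7 → bin 2  [load 24/24]
  6 → bin 3 (new)  [load 6/24]
  6 → bin 3  [load 12/24]
  6 → bin 3  [load 18/24]
  5 → bin 3  [load 23/24]
  3 → bin 4 (new)  [load 3/24]
4 bins opened.

4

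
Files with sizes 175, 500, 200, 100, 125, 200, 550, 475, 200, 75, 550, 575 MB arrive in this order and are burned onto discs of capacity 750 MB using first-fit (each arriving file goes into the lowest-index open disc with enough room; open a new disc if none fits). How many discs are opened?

  175 → disc 1 (new)  [load 175/750]
  500 → disc 1  [load 675/750]
  200 → disc 2 (new)  [load 200/750]
  100 → disc 2  [load 300/750]
  125 → disc 2  [load 425/750]
  200 → disc 2  [load 625/750]
  550 → disc 3 (new)  [load 550/750]
  475 → disc 4 (new)  [load 475/750]
  200 → disc 3  [load 750/750]
  75 → disc 1  [load 750/750]
  550 → disc 5 (new)  [load 550/750]
  575 → disc 6 (new)  [load 575/750]
6 discs opened.

6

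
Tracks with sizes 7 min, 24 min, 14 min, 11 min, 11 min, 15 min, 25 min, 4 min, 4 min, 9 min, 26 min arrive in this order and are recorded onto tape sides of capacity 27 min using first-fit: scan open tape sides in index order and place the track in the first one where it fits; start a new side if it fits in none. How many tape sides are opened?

  7 → side 1 (new)  [load 7/27]
  24 → side 2 (new)  [load 24/27]
  14 → side 1  [load 21/27]
  11 → side 3 (new)  [load 11/27]
  11 → side 3  [load 22/27]
  15 → side 4 (new)  [load 15/27]
  25 → side 5 (new)  [load 25/27]
  4 → side 1  [load 25/27]
  4 → side 3  [load 26/27]
  9 → side 4  [load 24/27]
  26 → side 6 (new)  [load 26/27]
6 tape sides opened.

6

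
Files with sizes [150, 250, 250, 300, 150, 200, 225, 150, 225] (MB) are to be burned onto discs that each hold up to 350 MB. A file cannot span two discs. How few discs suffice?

7

Total = 300 + 250 + 250 + 225 + 225 + 200 + 150 + 150 + 150 = 1900 MB.
Lower bound: ⌈1900/350⌉ = 6 discs.
A packing using 7 discs:
  disc 1: 300 = 300
  disc 2: 250 = 250
  disc 3: 250 = 250
  disc 4: 225 = 225
  disc 5: 225 = 225
  disc 6: 200 + 150 = 350
  disc 7: 150 + 150 = 300
No arrangement into 6 discs stays within capacity, so 7 is optimal.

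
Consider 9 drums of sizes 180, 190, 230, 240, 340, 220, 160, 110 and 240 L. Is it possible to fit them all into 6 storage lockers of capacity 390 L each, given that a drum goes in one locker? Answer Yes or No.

A valid assignment using 6 storage lockers:
  locker 1: 340 = 340
  locker 2: 240 + 110 = 350
  locker 3: 240 = 240
  locker 4: 230 + 160 = 390
  locker 5: 220 = 220
  locker 6: 190 + 180 = 370
Every load is within 390 L, so 6 storage lockers suffice.

Yes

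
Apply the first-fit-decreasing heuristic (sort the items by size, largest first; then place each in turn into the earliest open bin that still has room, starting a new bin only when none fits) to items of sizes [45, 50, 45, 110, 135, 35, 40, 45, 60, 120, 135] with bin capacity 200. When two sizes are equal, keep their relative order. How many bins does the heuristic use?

5

Sorted descending: 135, 135, 120, 110, 60, 50, 45, 45, 45, 40, 35.
  135 → bin 1 (new)  [load 135/200]
  135 → bin 2 (new)  [load 135/200]
  120 → bin 3 (new)  [load 120/200]
  110 → bin 4 (new)  [load 110/200]
  60 → bin 1  [load 195/200]
  50 → bin 2  [load 185/200]
  45 → bin 3  [load 165/200]
  45 → bin 4  [load 155/200]
  45 → bin 4  [load 200/200]
  40 → bin 5 (new)  [load 40/200]
  35 → bin 3  [load 200/200]
5 bins opened.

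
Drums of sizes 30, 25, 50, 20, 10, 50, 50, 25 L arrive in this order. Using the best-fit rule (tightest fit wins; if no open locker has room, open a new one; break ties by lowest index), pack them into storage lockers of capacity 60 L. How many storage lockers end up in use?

  30 → locker 1 (new)  [load 30/60]
  25 → locker 1  [load 55/60]
  50 → locker 2 (new)  [load 50/60]
  20 → locker 3 (new)  [load 20/60]
  10 → locker 2  [load 60/60]
  50 → locker 4 (new)  [load 50/60]
  50 → locker 5 (new)  [load 50/60]
  25 → locker 3  [load 45/60]
5 storage lockers opened.

5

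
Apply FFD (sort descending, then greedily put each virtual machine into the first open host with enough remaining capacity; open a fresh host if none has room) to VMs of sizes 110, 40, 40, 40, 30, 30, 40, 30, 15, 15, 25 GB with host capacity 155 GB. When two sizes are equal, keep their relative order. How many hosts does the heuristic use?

3

Sorted descending: 110, 40, 40, 40, 40, 30, 30, 30, 25, 15, 15.
  110 → host 1 (new)  [load 110/155]
  40 → host 1  [load 150/155]
  40 → host 2 (new)  [load 40/155]
  40 → host 2  [load 80/155]
  40 → host 2  [load 120/155]
  30 → host 2  [load 150/155]
  30 → host 3 (new)  [load 30/155]
  30 → host 3  [load 60/155]
  25 → host 3  [load 85/155]
  15 → host 3  [load 100/155]
  15 → host 3  [load 115/155]
3 hosts opened.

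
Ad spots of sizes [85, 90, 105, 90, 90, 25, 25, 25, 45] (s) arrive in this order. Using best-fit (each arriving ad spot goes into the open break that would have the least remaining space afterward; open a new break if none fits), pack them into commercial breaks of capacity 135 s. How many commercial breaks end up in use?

5

  85 → break 1 (new)  [load 85/135]
  90 → break 2 (new)  [load 90/135]
  105 → break 3 (new)  [load 105/135]
  90 → break 4 (new)  [load 90/135]
  90 → break 5 (new)  [load 90/135]
  25 → break 3  [load 130/135]
  25 → break 2  [load 115/135]
  25 → break 4  [load 115/135]
  45 → break 5  [load 135/135]
5 commercial breaks opened.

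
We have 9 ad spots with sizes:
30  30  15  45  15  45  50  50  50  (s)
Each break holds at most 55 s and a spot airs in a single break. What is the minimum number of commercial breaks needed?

7

Total = 50 + 50 + 50 + 45 + 45 + 30 + 30 + 15 + 15 = 330 s.
Lower bound: ⌈330/55⌉ = 6 commercial breaks.
Also, 7 ad spots each exceed 55/2 s, and no two of those can share a break, so at least 7 commercial breaks are needed.
A packing using 7 commercial breaks:
  break 1: 50 = 50
  break 2: 50 = 50
  break 3: 50 = 50
  break 4: 45 = 45
  break 5: 45 = 45
  break 6: 30 + 15 = 45
  break 7: 30 + 15 = 45
This matches the lower bound, so 7 is optimal.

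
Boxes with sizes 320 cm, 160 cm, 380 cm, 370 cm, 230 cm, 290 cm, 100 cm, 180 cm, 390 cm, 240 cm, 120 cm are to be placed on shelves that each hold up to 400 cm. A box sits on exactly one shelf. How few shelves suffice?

Total = 390 + 380 + 370 + 320 + 290 + 240 + 230 + 180 + 160 + 120 + 100 = 2780 cm.
Lower bound: ⌈2780/400⌉ = 7 shelves.
A packing using 8 shelves:
  shelf 1: 390 = 390
  shelf 2: 380 = 380
  shelf 3: 370 = 370
  shelf 4: 320 = 320
  shelf 5: 290 + 100 = 390
  shelf 6: 240 + 160 = 400
  shelf 7: 230 + 120 = 350
  shelf 8: 180 = 180
No arrangement into 7 shelves stays within capacity, so 8 is optimal.

8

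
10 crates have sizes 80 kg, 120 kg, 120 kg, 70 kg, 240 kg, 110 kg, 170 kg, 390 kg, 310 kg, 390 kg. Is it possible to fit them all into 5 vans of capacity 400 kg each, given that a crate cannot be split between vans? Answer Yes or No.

Total = 2000 kg; ⌈2000/400⌉ = 5.
The bound of 5 does not rule out 5, but exhaustive search shows no assignment into 5 vans of capacity 400 kg exists — the minimum is 6.

No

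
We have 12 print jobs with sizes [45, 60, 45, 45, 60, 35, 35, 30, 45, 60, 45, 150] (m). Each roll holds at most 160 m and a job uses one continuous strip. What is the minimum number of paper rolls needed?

Total = 150 + 60 + 60 + 60 + 45 + 45 + 45 + 45 + 45 + 35 + 35 + 30 = 655 m.
Lower bound: ⌈655/160⌉ = 5 paper rolls.
A packing using 5 paper rolls:
  roll 1: 150 = 150
  roll 2: 60 + 60 + 35 = 155
  roll 3: 60 + 45 + 45 = 150
  roll 4: 45 + 45 + 45 = 135
  roll 5: 35 + 30 = 65
This matches the lower bound, so 5 is optimal.

5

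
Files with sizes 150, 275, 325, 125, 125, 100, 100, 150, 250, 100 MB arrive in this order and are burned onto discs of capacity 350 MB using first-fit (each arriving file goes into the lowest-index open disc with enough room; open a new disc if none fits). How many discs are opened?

6

  150 → disc 1 (new)  [load 150/350]
  275 → disc 2 (new)  [load 275/350]
  325 → disc 3 (new)  [load 325/350]
  125 → disc 1  [load 275/350]
  125 → disc 4 (new)  [load 125/350]
  100 → disc 4  [load 225/350]
  100 → disc 4  [load 325/350]
  150 → disc 5 (new)  [load 150/350]
  250 → disc 6 (new)  [load 250/350]
  100 → disc 5  [load 250/350]
6 discs opened.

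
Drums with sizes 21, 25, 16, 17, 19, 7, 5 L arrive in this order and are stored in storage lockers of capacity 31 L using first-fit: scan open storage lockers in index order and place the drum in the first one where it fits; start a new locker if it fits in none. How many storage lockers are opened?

5

  21 → locker 1 (new)  [load 21/31]
  25 → locker 2 (new)  [load 25/31]
  16 → locker 3 (new)  [load 16/31]
  17 → locker 4 (new)  [load 17/31]
  19 → locker 5 (new)  [load 19/31]
  7 → locker 1  [load 28/31]
  5 → locker 2  [load 30/31]
5 storage lockers opened.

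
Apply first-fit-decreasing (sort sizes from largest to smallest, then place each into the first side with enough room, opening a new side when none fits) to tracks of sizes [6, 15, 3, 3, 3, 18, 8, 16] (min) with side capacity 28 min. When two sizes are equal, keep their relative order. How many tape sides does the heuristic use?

Sorted descending: 18, 16, 15, 8, 6, 3, 3, 3.
  18 → side 1 (new)  [load 18/28]
  16 → side 2 (new)  [load 16/28]
  15 → side 3 (new)  [load 15/28]
  8 → side 1  [load 26/28]
  6 → side 2  [load 22/28]
  3 → side 2  [load 25/28]
  3 → side 2  [load 28/28]
  3 → side 3  [load 18/28]
3 tape sides opened.

3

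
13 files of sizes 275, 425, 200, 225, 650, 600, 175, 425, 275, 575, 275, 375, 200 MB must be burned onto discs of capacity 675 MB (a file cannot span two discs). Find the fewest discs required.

Total = 650 + 600 + 575 + 425 + 425 + 375 + 275 + 275 + 275 + 225 + 200 + 200 + 175 = 4675 MB.
Lower bound: ⌈4675/675⌉ = 7 discs.
A packing using 8 discs:
  disc 1: 650 = 650
  disc 2: 600 = 600
  disc 3: 575 = 575
  disc 4: 425 + 225 = 650
  disc 5: 425 + 200 = 625
  disc 6: 375 + 275 = 650
  disc 7: 275 + 275 = 550
  disc 8: 200 + 175 = 375
No arrangement into 7 discs stays within capacity, so 8 is optimal.

8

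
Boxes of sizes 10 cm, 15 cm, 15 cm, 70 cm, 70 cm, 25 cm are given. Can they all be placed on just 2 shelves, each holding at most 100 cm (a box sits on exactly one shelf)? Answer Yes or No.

No

Total = 205 cm; ⌈205/100⌉ = 3.
At least 3 shelves are required, but only 2 are allowed.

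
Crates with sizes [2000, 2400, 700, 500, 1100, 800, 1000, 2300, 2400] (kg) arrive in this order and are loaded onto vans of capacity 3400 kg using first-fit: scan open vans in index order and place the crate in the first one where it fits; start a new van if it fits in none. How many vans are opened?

5

  2000 → van 1 (new)  [load 2000/3400]
  2400 → van 2 (new)  [load 2400/3400]
  700 → van 1  [load 2700/3400]
  500 → van 1  [load 3200/3400]
  1100 → van 3 (new)  [load 1100/3400]
  800 → van 2  [load 3200/3400]
  1000 → van 3  [load 2100/3400]
  2300 → van 4 (new)  [load 2300/3400]
  2400 → van 5 (new)  [load 2400/3400]
5 vans opened.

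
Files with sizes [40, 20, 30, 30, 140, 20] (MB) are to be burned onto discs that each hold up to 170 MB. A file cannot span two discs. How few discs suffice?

Total = 140 + 40 + 30 + 30 + 20 + 20 = 280 MB.
Lower bound: ⌈280/170⌉ = 2 discs.
A packing using 2 discs:
  disc 1: 140 + 30 = 170
  disc 2: 40 + 30 + 20 + 20 = 110
This matches the lower bound, so 2 is optimal.

2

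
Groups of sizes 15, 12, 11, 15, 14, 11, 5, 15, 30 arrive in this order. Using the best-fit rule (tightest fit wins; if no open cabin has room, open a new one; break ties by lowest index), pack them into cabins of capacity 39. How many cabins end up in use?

4

  15 → cabin 1 (new)  [load 15/39]
  12 → cabin 1  [load 27/39]
  11 → cabin 1  [load 38/39]
  15 → cabin 2 (new)  [load 15/39]
  14 → cabin 2  [load 29/39]
  11 → cabin 3 (new)  [load 11/39]
  5 → cabin 2  [load 34/39]
  15 → cabin 3  [load 26/39]
  30 → cabin 4 (new)  [load 30/39]
4 cabins opened.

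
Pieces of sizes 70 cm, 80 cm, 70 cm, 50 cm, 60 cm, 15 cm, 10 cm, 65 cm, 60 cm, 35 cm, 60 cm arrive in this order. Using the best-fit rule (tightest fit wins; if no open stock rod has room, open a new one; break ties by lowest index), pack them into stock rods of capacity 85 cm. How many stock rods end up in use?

8

  70 → stock rod 1 (new)  [load 70/85]
  80 → stock rod 2 (new)  [load 80/85]
  70 → stock rod 3 (new)  [load 70/85]
  50 → stock rod 4 (new)  [load 50/85]
  60 → stock rod 5 (new)  [load 60/85]
  15 → stock rod 1  [load 85/85]
  10 → stock rod 3  [load 80/85]
  65 → stock rod 6 (new)  [load 65/85]
  60 → stock rod 7 (new)  [load 60/85]
  35 → stock rod 4  [load 85/85]
  60 → stock rod 8 (new)  [load 60/85]
8 stock rods opened.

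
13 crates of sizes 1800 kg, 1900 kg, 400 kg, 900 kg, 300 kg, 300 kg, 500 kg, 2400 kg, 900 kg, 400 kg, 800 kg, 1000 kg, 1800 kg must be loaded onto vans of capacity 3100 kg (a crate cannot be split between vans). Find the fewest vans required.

Total = 2400 + 1900 + 1800 + 1800 + 1000 + 900 + 900 + 800 + 500 + 400 + 400 + 300 + 300 = 13400 kg.
Lower bound: ⌈13400/3100⌉ = 5 vans.
A packing using 5 vans:
  van 1: 2400 + 500 = 2900
  van 2: 1900 + 1000 = 2900
  van 3: 1800 + 900 + 400 = 3100
  van 4: 1800 + 900 + 400 = 3100
  van 5: 800 + 300 + 300 = 1400
This matches the lower bound, so 5 is optimal.

5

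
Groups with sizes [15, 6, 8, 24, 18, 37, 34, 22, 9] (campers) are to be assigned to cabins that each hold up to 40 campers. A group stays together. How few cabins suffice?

5

Total = 37 + 34 + 24 + 22 + 18 + 15 + 9 + 8 + 6 = 173 campers.
Lower bound: ⌈173/40⌉ = 5 cabins.
A packing using 5 cabins:
  cabin 1: 37 = 37
  cabin 2: 34 + 6 = 40
  cabin 3: 24 + 15 = 39
  cabin 4: 22 + 18 = 40
  cabin 5: 9 + 8 = 17
This matches the lower bound, so 5 is optimal.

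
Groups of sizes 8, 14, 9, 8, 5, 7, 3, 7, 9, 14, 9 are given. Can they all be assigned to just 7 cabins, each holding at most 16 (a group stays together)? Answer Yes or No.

Yes

A valid assignment using 7 cabins:
  cabin 1: 14 = 14
  cabin 2: 14 = 14
  cabin 3: 9 + 7 = 16
  cabin 4: 9 + 7 = 16
  cabin 5: 9 + 5 = 14
  cabin 6: 8 + 8 = 16
  cabin 7: 3 = 3
Every load is within 16, so 7 cabins suffice.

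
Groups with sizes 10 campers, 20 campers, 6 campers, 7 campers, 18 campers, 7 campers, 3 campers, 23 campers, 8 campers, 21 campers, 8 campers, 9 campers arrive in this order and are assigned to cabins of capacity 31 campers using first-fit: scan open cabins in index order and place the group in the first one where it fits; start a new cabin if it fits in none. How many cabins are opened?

  10 → cabin 1 (new)  [load 10/31]
  20 → cabin 1  [load 30/31]
  6 → cabin 2 (new)  [load 6/31]
  7 → cabin 2  [load 13/31]
  18 → cabin 2  [load 31/31]
  7 → cabin 3 (new)  [load 7/31]
  3 → cabin 3  [load 10/31]
  23 → cabin 4 (new)  [load 23/31]
  8 → cabin 3  [load 18/31]
  21 → cabin 5 (new)  [load 21/31]
  8 → cabin 3  [load 26/31]
  9 → cabin 5  [load 30/31]
5 cabins opened.

5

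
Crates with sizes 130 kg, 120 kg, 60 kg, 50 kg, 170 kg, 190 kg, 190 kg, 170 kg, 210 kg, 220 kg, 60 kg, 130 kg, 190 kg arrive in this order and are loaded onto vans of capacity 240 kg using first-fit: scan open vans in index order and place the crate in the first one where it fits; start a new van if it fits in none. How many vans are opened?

10

  130 → van 1 (new)  [load 130/240]
  120 → van 2 (new)  [load 120/240]
  60 → van 1  [load 190/240]
  50 → van 1  [load 240/240]
  170 → van 3 (new)  [load 170/240]
  190 → van 4 (new)  [load 190/240]
  190 → van 5 (new)  [load 190/240]
  170 → van 6 (new)  [load 170/240]
  210 → van 7 (new)  [load 210/240]
  220 → van 8 (new)  [load 220/240]
  60 → van 2  [load 180/240]
  130 → van 9 (new)  [load 130/240]
  190 → van 10 (new)  [load 190/240]
10 vans opened.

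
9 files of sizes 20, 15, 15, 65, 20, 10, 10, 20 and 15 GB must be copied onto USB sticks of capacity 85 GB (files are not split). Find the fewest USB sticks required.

3

Total = 65 + 20 + 20 + 20 + 15 + 15 + 15 + 10 + 10 = 190 GB.
Lower bound: ⌈190/85⌉ = 3 USB sticks.
A packing using 3 USB sticks:
  USB stick 1: 65 + 20 = 85
  USB stick 2: 20 + 20 + 15 + 15 + 15 = 85
  USB stick 3: 10 + 10 = 20
This matches the lower bound, so 3 is optimal.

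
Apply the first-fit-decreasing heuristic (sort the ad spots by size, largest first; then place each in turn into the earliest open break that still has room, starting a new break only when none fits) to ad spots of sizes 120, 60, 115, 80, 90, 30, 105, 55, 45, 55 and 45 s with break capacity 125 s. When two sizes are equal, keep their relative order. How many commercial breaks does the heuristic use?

Sorted descending: 120, 115, 105, 90, 80, 60, 55, 55, 45, 45, 30.
  120 → break 1 (new)  [load 120/125]
  115 → break 2 (new)  [load 115/125]
  105 → break 3 (new)  [load 105/125]
  90 → break 4 (new)  [load 90/125]
  80 → break 5 (new)  [load 80/125]
  60 → break 6 (new)  [load 60/125]
  55 → break 6  [load 115/125]
  55 → break 7 (new)  [load 55/125]
  45 → break 5  [load 125/125]
  45 → break 7  [load 100/125]
  30 → break 4  [load 120/125]
7 commercial breaks opened.

7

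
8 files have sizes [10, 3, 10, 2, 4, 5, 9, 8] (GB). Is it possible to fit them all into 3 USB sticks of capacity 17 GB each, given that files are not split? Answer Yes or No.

Yes

A valid assignment using 3 USB sticks:
  USB stick 1: 10 + 5 + 2 = 17
  USB stick 2: 10 + 4 + 3 = 17
  USB stick 3: 9 + 8 = 17
Every load is within 17 GB, so 3 USB sticks suffice.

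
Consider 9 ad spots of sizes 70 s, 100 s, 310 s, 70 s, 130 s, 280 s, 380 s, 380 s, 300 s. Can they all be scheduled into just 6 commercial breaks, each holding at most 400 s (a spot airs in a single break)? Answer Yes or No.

A valid assignment using 6 commercial breaks:
  break 1: 380 = 380
  break 2: 380 = 380
  break 3: 310 + 70 = 380
  break 4: 300 + 100 = 400
  break 5: 280 + 70 = 350
  break 6: 130 = 130
Every load is within 400 s, so 6 commercial breaks suffice.

Yes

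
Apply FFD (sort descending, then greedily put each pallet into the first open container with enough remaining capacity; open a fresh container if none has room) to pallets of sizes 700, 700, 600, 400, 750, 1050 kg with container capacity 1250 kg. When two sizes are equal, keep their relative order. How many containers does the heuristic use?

5

Sorted descending: 1050, 750, 700, 700, 600, 400.
  1050 → container 1 (new)  [load 1050/1250]
  750 → container 2 (new)  [load 750/1250]
  700 → container 3 (new)  [load 700/1250]
  700 → container 4 (new)  [load 700/1250]
  600 → container 5 (new)  [load 600/1250]
  400 → container 2  [load 1150/1250]
5 containers opened.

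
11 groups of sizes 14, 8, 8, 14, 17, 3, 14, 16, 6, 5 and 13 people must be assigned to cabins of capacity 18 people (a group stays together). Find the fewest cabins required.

8

Total = 17 + 16 + 14 + 14 + 14 + 13 + 8 + 8 + 6 + 5 + 3 = 118 people.
Lower bound: ⌈118/18⌉ = 7 cabins.
A packing using 8 cabins:
  cabin 1: 17 = 17
  cabin 2: 16 = 16
  cabin 3: 14 + 3 = 17
  cabin 4: 14 = 14
  cabin 5: 14 = 14
  cabin 6: 13 + 5 = 18
  cabin 7: 8 + 8 = 16
  cabin 8: 6 = 6
No arrangement into 7 cabins stays within capacity, so 8 is optimal.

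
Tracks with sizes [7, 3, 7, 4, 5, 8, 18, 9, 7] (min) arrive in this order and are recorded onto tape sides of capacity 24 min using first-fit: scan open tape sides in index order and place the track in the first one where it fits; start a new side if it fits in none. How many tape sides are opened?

  7 → side 1 (new)  [load 7/24]
  3 → side 1  [load 10/24]
  7 → side 1  [load 17/24]
  4 → side 1  [load 21/24]
  5 → side 2 (new)  [load 5/24]
  8 → side 2  [load 13/24]
  18 → side 3 (new)  [load 18/24]
  9 → side 2  [load 22/24]
  7 → side 4 (new)  [load 7/24]
4 tape sides opened.

4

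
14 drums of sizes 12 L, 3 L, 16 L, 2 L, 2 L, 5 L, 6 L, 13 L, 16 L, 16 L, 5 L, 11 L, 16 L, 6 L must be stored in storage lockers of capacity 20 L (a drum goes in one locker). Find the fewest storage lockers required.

8

Total = 16 + 16 + 16 + 16 + 13 + 12 + 11 + 6 + 6 + 5 + 5 + 3 + 2 + 2 = 129 L.
Lower bound: ⌈129/20⌉ = 7 storage lockers.
A packing using 8 storage lockers:
  locker 1: 16 + 3 = 19
  locker 2: 16 + 2 + 2 = 20
  locker 3: 16 = 16
  locker 4: 16 = 16
  locker 5: 13 + 6 = 19
  locker 6: 12 + 6 = 18
  locker 7: 11 + 5 = 16
  locker 8: 5 = 5
No arrangement into 7 storage lockers stays within capacity, so 8 is optimal.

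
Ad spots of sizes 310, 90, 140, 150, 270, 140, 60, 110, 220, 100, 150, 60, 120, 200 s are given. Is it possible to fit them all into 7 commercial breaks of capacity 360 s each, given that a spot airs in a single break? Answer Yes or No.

A valid assignment using 7 commercial breaks:
  break 1: 310 = 310
  break 2: 270 + 90 = 360
  break 3: 220 + 140 = 360
  break 4: 200 + 150 = 350
  break 5: 150 + 140 + 60 = 350
  break 6: 120 + 110 + 100 = 330
  break 7: 60 = 60
Every load is within 360 s, so 7 commercial breaks suffice.

Yes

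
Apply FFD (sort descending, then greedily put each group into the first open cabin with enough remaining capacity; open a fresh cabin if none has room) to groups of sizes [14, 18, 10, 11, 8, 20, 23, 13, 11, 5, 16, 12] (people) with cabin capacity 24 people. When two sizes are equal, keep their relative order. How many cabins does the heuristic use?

Sorted descending: 23, 20, 18, 16, 14, 13, 12, 11, 11, 10, 8, 5.
  23 → cabin 1 (new)  [load 23/24]
  20 → cabin 2 (new)  [load 20/24]
  18 → cabin 3 (new)  [load 18/24]
  16 → cabin 4 (new)  [load 16/24]
  14 → cabin 5 (new)  [load 14/24]
  13 → cabin 6 (new)  [load 13/24]
  12 → cabin 7 (new)  [load 12/24]
  11 → cabin 6  [load 24/24]
  11 → cabin 7  [load 23/24]
  10 → cabin 5  [load 24/24]
  8 → cabin 4  [load 24/24]
  5 → cabin 3  [load 23/24]
7 cabins opened.

7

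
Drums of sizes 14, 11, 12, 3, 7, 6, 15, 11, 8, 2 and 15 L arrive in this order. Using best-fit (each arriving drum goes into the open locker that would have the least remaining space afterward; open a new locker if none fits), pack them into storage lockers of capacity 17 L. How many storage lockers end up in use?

7

  14 → locker 1 (new)  [load 14/17]
  11 → locker 2 (new)  [load 11/17]
  12 → locker 3 (new)  [load 12/17]
  3 → locker 1  [load 17/17]
  7 → locker 4 (new)  [load 7/17]
  6 → locker 2  [load 17/17]
  15 → locker 5 (new)  [load 15/17]
  11 → locker 6 (new)  [load 11/17]
  8 → locker 4  [load 15/17]
  2 → locker 4  [load 17/17]
  15 → locker 7 (new)  [load 15/17]
7 storage lockers opened.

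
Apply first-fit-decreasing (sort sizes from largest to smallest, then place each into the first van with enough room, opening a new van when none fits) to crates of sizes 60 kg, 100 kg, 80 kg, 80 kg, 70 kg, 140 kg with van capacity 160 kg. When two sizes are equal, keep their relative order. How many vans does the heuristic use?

4

Sorted descending: 140, 100, 80, 80, 70, 60.
  140 → van 1 (new)  [load 140/160]
  100 → van 2 (new)  [load 100/160]
  80 → van 3 (new)  [load 80/160]
  80 → van 3  [load 160/160]
  70 → van 4 (new)  [load 70/160]
  60 → van 2  [load 160/160]
4 vans opened.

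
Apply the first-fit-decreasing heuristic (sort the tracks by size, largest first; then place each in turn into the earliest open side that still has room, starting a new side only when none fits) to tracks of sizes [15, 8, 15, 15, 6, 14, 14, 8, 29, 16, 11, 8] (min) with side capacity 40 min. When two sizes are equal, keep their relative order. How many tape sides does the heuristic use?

5

Sorted descending: 29, 16, 15, 15, 15, 14, 14, 11, 8, 8, 8, 6.
  29 → side 1 (new)  [load 29/40]
  16 → side 2 (new)  [load 16/40]
  15 → side 2  [load 31/40]
  15 → side 3 (new)  [load 15/40]
  15 → side 3  [load 30/40]
  14 → side 4 (new)  [load 14/40]
  14 → side 4  [load 28/40]
  11 → side 1  [load 40/40]
  8 → side 2  [load 39/40]
  8 → side 3  [load 38/40]
  8 → side 4  [load 36/40]
  6 → side 5 (new)  [load 6/40]
5 tape sides opened.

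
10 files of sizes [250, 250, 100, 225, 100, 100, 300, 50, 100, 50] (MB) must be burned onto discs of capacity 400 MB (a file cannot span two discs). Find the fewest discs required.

Total = 300 + 250 + 250 + 225 + 100 + 100 + 100 + 100 + 50 + 50 = 1525 MB.
Lower bound: ⌈1525/400⌉ = 4 discs.
A packing using 4 discs:
  disc 1: 300 + 100 = 400
  disc 2: 250 + 100 + 50 = 400
  disc 3: 250 + 100 + 50 = 400
  disc 4: 225 + 100 = 325
This matches the lower bound, so 4 is optimal.

4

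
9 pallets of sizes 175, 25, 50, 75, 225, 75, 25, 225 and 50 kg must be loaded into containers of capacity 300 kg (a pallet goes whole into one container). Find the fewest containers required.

4

Total = 225 + 225 + 175 + 75 + 75 + 50 + 50 + 25 + 25 = 925 kg.
Lower bound: ⌈925/300⌉ = 4 containers.
A packing using 4 containers:
  container 1: 225 + 75 = 300
  container 2: 225 + 75 = 300
  container 3: 175 + 50 + 50 + 25 = 300
  container 4: 25 = 25
This matches the lower bound, so 4 is optimal.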